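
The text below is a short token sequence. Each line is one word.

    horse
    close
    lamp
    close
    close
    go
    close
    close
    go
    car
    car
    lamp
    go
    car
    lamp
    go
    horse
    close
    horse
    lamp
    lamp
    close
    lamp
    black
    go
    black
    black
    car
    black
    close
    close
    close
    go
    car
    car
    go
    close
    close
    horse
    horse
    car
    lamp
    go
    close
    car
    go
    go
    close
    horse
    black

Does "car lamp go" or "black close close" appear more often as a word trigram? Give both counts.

"car lamp go" (3 vs 1)

"car lamp go": 3 occurrences
"black close close": 1 occurrence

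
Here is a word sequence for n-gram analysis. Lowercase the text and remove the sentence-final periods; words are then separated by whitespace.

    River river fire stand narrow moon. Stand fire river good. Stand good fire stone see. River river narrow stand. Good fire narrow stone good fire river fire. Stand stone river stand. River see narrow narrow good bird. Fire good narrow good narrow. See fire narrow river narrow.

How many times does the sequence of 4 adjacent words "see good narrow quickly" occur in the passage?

0

Scanning the 44 overlapping 4-gram windows for "see good narrow quickly":
  (none found)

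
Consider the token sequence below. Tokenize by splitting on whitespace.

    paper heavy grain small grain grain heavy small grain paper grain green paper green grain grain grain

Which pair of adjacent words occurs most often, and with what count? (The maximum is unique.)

Bigram frequencies (highest first):
  grain grain: 3
  small grain: 2
  paper heavy: 1
  heavy grain: 1
  grain small: 1
  grain heavy: 1
  … (7 more, each ≤ 1)

"grain grain", 3 times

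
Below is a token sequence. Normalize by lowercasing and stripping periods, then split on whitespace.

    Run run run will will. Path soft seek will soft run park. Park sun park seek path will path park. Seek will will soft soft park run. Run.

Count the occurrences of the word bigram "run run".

3

Scanning the 27 overlapping bigram windows for "run run":
  position 1–2: run run
  position 2–3: run run
  position 27–28: run run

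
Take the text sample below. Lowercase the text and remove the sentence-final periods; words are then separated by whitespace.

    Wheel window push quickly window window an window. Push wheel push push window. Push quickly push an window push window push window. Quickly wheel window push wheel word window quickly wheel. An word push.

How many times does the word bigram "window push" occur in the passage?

Scanning the 33 overlapping bigram windows for "window push":
  position 2–3: window push
  position 8–9: window push
  position 13–14: window push
  position 18–19: window push
  position 20–21: window push
  position 25–26: window push

6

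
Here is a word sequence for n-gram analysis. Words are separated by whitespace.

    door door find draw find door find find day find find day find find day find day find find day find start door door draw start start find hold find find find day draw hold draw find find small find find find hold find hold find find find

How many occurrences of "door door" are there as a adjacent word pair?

2

Scanning the 47 overlapping bigram windows for "door door":
  position 1–2: door door
  position 23–24: door door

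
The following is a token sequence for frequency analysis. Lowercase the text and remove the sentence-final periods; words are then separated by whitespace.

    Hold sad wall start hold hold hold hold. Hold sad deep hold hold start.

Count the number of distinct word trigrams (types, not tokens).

14 tokens → 12 trigram windows in total.
Repeated trigrams (each contributes count−1 duplicates):
  hold hold hold: 3
2 duplicate windows → 12 − 2 = 10 distinct.

10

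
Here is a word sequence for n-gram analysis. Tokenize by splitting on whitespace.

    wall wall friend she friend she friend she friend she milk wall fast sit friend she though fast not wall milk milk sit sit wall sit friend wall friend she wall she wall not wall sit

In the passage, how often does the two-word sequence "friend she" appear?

6

Scanning the 35 overlapping bigram windows for "friend she":
  position 3–4: friend she
  position 5–6: friend she
  position 7–8: friend she
  position 9–10: friend she
  position 15–16: friend she
  position 29–30: friend she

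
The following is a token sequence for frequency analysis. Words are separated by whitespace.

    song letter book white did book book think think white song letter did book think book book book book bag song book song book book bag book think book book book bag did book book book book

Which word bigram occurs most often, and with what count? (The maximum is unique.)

Bigram frequencies (highest first):
  book book: 10
  did book: 3
  book think: 3
  book bag: 3
  song letter: 2
  think book: 2
  … (12 more, each ≤ 2)

"book book", 10 times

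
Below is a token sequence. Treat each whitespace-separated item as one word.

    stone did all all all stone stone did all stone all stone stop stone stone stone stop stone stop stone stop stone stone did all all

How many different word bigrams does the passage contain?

26 tokens → 25 bigram windows in total.
Repeated bigrams (each contributes count−1 duplicates):
  stone stone: 4
  stone stop: 4
  stop stone: 4
  all all: 3
  all stone: 3
  did all: 3
  stone did: 3
17 duplicate windows → 25 − 17 = 8 distinct.

8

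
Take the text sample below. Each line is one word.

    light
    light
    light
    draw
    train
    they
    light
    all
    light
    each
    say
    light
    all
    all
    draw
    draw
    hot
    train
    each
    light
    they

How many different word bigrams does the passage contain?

18

21 tokens → 20 bigram windows in total.
Repeated bigrams (each contributes count−1 duplicates):
  light all: 2
  light light: 2
2 duplicate windows → 20 − 2 = 18 distinct.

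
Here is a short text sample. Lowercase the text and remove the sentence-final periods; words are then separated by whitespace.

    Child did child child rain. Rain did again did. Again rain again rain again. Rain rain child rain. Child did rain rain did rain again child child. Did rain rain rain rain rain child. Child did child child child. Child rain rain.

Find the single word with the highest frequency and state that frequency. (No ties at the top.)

Unigram frequencies (highest first):
  rain: 17
  child: 13
  did: 7
  again: 5

"rain", 17 times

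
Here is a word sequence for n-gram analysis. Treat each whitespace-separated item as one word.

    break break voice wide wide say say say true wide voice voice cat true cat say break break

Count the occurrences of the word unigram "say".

4

Scanning the 18 tokens for "say":
  position 6: say
  position 7: say
  position 8: say
  position 16: say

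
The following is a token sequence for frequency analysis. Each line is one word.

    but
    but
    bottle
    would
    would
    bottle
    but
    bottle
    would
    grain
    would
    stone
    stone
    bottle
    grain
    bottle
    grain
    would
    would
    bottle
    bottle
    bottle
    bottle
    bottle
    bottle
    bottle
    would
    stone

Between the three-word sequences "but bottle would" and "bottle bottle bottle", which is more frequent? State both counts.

"bottle bottle bottle" (5 vs 2)

"but bottle would": 2 occurrences
"bottle bottle bottle": 5 occurrences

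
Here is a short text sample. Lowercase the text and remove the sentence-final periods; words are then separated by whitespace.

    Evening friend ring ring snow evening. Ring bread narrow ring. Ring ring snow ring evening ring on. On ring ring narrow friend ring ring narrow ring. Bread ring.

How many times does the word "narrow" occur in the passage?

Scanning the 28 tokens for "narrow":
  position 9: narrow
  position 21: narrow
  position 25: narrow

3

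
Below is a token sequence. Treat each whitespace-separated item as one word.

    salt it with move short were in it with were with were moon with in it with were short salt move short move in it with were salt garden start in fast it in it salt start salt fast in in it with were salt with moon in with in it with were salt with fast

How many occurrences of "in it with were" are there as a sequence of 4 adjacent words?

5

Scanning the 53 overlapping 4-gram windows for "in it with were":
  position 7–10: in it with were
  position 15–18: in it with were
  position 24–27: in it with were
  position 41–44: in it with were
  position 50–53: in it with were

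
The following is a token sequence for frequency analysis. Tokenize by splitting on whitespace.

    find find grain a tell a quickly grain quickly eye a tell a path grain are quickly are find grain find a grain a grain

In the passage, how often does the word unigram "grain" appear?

6

Scanning the 25 tokens for "grain":
  position 3: grain
  position 8: grain
  position 15: grain
  position 20: grain
  position 23: grain
  position 25: grain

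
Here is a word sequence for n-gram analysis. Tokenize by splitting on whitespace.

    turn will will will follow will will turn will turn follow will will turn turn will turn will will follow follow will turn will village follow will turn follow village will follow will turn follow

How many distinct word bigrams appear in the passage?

12

35 tokens → 34 bigram windows in total.
Repeated bigrams (each contributes count−1 duplicates):
  will turn: 7
  follow will: 5
  turn will: 5
  will will: 5
  turn follow: 3
  will follow: 3
22 duplicate windows → 34 − 22 = 12 distinct.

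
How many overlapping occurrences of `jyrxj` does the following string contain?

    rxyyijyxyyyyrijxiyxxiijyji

0

Sliding a length-5 window over the 26 characters (22 positions):
  (no match at any position)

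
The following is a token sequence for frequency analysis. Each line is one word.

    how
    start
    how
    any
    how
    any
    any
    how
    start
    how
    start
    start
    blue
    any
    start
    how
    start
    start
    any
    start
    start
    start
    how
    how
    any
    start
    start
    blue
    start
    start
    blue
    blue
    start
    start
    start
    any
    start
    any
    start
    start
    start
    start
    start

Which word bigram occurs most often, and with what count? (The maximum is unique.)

Bigram frequencies (highest first):
  start start: 12
  any start: 5
  how start: 4
  start how: 4
  how any: 3
  start blue: 3
  … (7 more, each ≤ 3)

"start start", 12 times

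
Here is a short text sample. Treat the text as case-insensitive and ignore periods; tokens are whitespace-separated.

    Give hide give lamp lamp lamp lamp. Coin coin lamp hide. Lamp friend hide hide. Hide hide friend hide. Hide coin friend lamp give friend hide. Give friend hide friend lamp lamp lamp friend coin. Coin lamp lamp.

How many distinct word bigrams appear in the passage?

38 tokens → 37 bigram windows in total.
Repeated bigrams (each contributes count−1 duplicates):
  lamp lamp: 6
  friend hide: 4
  hide hide: 4
  coin coin: 2
  coin lamp: 2
  friend lamp: 2
  give friend: 2
  hide friend: 2
  … (2 more repeated)
18 duplicate windows → 37 − 18 = 19 distinct.

19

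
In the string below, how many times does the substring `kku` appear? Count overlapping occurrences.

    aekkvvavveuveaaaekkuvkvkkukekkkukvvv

3

Sliding a length-3 window over the 36 characters (34 positions):
  position 18–20: kku
  position 24–26: kku
  position 30–32: kku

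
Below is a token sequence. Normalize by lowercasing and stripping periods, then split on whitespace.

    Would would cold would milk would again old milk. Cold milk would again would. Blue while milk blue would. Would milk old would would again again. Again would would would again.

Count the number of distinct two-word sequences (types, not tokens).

19

31 tokens → 30 bigram windows in total.
Repeated bigrams (each contributes count−1 duplicates):
  would would: 5
  would again: 4
  again again: 2
  again would: 2
  milk would: 2
  would milk: 2
11 duplicate windows → 30 − 11 = 19 distinct.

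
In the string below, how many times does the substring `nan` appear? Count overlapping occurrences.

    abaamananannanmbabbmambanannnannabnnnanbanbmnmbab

6

Sliding a length-3 window over the 49 characters (47 positions):
  position 7–9: nan
  position 9–11: nan
  position 12–14: nan
  position 25–27: nan
  position 29–31: nan
  position 37–39: nan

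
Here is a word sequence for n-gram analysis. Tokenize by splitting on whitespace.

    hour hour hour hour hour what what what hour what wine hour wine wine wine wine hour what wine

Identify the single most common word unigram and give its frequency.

"hour", 8 times

Unigram frequencies (highest first):
  hour: 8
  wine: 6
  what: 5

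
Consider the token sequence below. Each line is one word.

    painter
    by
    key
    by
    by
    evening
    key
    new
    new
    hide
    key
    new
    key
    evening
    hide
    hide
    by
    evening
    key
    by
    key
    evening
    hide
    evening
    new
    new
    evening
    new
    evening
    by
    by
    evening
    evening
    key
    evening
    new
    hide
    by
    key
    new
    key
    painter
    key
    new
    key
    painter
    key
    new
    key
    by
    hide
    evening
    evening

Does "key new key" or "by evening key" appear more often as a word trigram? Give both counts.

"key new key": 4 occurrences
"by evening key": 2 occurrences

"key new key" (4 vs 2)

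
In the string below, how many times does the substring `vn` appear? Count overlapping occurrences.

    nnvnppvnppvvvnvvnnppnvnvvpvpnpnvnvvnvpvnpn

8

Sliding a length-2 window over the 42 characters (41 positions):
  position 3–4: vn
  position 7–8: vn
  position 13–14: vn
  position 16–17: vn
  position 22–23: vn
  position 32–33: vn
  position 35–36: vn
  position 39–40: vn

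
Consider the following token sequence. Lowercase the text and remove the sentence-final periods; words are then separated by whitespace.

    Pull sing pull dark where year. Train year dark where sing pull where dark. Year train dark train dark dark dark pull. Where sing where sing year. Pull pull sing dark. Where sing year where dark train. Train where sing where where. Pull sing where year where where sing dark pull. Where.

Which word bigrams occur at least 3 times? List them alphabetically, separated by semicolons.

Bigram counts meeting the condition (at least 3 times):
  dark where: 3
  pull sing: 3
  pull where: 3
  sing where: 3
  where sing: 6

dark where; pull sing; pull where; sing where; where sing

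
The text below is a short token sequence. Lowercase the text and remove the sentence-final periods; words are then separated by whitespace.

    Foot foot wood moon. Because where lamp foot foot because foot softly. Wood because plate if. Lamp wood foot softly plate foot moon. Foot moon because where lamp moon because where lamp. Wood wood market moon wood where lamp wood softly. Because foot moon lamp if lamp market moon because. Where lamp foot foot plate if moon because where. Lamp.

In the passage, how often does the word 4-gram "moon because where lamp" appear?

5

Scanning the 57 overlapping 4-gram windows for "moon because where lamp":
  position 4–7: moon because where lamp
  position 25–28: moon because where lamp
  position 29–32: moon because where lamp
  position 49–52: moon because where lamp
  position 57–60: moon because where lamp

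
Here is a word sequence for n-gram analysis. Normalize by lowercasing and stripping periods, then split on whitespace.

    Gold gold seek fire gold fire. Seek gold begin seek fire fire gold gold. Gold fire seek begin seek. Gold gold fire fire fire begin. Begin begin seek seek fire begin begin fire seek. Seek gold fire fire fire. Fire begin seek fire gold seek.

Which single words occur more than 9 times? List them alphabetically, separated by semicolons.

Unigram counts meeting the condition (more than 9 times):
  fire: 15
  gold: 11
  seek: 11

fire; gold; seek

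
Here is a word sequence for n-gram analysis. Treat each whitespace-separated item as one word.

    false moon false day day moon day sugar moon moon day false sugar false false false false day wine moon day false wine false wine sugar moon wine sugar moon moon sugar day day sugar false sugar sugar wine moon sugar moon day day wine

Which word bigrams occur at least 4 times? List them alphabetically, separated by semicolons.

moon day; sugar moon

Bigram counts meeting the condition (at least 4 times):
  moon day: 4
  sugar moon: 4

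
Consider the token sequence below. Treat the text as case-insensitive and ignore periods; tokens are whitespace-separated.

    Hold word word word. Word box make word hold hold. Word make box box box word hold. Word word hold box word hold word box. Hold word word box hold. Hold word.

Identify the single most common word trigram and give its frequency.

"hold word word", 3 times

Trigram frequencies (highest first):
  hold word word: 3
  word word word: 2
  word word box: 2
  hold hold word: 2
  box word hold: 2
  word hold word: 2
  … (16 more, each ≤ 2)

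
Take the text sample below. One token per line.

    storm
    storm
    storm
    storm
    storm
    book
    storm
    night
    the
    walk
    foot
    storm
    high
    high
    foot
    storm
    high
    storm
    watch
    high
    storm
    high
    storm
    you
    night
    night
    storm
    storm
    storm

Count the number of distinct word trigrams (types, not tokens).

22

29 tokens → 27 trigram windows in total.
Repeated trigrams (each contributes count−1 duplicates):
  storm storm storm: 4
  foot storm high: 2
  storm high storm: 2
5 duplicate windows → 27 − 5 = 22 distinct.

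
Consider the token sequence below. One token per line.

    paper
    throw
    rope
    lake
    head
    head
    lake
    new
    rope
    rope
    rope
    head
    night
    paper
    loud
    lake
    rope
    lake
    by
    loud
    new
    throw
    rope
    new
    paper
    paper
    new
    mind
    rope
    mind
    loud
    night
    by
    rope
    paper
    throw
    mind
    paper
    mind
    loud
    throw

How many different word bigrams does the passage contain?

35

41 tokens → 40 bigram windows in total.
Repeated bigrams (each contributes count−1 duplicates):
  mind loud: 2
  paper throw: 2
  rope lake: 2
  rope rope: 2
  throw rope: 2
5 duplicate windows → 40 − 5 = 35 distinct.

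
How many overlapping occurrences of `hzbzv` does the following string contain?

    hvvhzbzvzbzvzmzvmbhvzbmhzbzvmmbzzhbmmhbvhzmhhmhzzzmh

2

Sliding a length-5 window over the 52 characters (48 positions):
  position 4–8: hzbzv
  position 24–28: hzbzv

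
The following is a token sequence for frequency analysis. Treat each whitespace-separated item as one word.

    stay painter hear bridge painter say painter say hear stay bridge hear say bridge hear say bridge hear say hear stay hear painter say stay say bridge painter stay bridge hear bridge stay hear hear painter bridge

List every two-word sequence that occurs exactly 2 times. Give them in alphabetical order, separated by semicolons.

Bigram counts meeting the condition (exactly 2 times):
  bridge painter: 2
  hear bridge: 2
  hear painter: 2
  hear stay: 2
  say hear: 2
  stay bridge: 2
  stay hear: 2

bridge painter; hear bridge; hear painter; hear stay; say hear; stay bridge; stay hear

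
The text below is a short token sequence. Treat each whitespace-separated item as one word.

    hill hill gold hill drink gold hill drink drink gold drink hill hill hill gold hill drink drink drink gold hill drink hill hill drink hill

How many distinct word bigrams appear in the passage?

8

26 tokens → 25 bigram windows in total.
Repeated bigrams (each contributes count−1 duplicates):
  hill drink: 5
  gold hill: 4
  hill hill: 4
  drink drink: 3
  drink gold: 3
  drink hill: 3
  hill gold: 2
17 duplicate windows → 25 − 17 = 8 distinct.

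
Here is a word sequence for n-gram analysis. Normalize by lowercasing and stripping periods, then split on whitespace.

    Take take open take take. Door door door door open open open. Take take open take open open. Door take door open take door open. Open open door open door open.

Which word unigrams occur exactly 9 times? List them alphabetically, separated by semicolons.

Unigram counts meeting the condition (exactly 9 times):
  door: 9
  take: 9

door; take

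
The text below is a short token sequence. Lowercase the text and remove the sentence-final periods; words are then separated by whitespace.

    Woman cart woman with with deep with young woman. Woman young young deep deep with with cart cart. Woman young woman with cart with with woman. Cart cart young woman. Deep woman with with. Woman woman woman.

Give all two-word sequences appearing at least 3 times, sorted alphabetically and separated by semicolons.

Bigram counts meeting the condition (at least 3 times):
  with with: 4
  woman with: 3
  woman woman: 3
  young woman: 3

with with; woman with; woman woman; young woman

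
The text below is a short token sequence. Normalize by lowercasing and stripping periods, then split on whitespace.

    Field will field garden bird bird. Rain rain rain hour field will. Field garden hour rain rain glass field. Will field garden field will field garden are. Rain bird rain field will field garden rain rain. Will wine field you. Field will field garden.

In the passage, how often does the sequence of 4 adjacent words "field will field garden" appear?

6

Scanning the 41 overlapping 4-gram windows for "field will field garden":
  position 1–4: field will field garden
  position 11–14: field will field garden
  position 19–22: field will field garden
  position 23–26: field will field garden
  position 31–34: field will field garden
  position 41–44: field will field garden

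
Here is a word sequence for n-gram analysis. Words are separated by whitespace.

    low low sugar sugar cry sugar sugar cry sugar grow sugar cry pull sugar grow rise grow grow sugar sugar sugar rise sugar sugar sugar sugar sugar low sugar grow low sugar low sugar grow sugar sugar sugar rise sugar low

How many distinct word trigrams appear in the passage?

27

41 tokens → 39 trigram windows in total.
Repeated trigrams (each contributes count−1 duplicates):
  sugar sugar sugar: 5
  grow sugar sugar: 2
  low sugar grow: 2
  sugar cry sugar: 2
  sugar grow sugar: 2
  sugar low sugar: 2
  sugar rise sugar: 2
  sugar sugar cry: 2
  … (1 more repeated)
12 duplicate windows → 39 − 12 = 27 distinct.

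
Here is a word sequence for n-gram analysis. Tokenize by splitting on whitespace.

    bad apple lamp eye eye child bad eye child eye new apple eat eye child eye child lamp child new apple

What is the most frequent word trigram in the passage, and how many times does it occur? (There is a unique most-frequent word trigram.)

"eye child eye", 2 times

Trigram frequencies (highest first):
  eye child eye: 2
  bad apple lamp: 1
  apple lamp eye: 1
  lamp eye eye: 1
  eye eye child: 1
  eye child bad: 1
  … (12 more, each ≤ 1)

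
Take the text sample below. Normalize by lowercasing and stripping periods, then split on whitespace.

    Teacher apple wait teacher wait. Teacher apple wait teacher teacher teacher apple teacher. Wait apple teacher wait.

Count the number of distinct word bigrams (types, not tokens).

17 tokens → 16 bigram windows in total.
Repeated bigrams (each contributes count−1 duplicates):
  teacher apple: 3
  teacher wait: 3
  wait teacher: 3
  apple teacher: 2
  apple wait: 2
  teacher teacher: 2
9 duplicate windows → 16 − 9 = 7 distinct.

7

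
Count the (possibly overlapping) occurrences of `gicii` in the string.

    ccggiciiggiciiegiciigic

Sliding a length-5 window over the 23 characters (19 positions):
  position 4–8: gicii
  position 10–14: gicii
  position 16–20: gicii

3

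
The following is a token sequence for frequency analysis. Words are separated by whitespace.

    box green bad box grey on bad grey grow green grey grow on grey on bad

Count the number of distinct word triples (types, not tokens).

13

16 tokens → 14 trigram windows in total.
Repeated trigrams (each contributes count−1 duplicates):
  grey on bad: 2
1 duplicate windows → 14 − 1 = 13 distinct.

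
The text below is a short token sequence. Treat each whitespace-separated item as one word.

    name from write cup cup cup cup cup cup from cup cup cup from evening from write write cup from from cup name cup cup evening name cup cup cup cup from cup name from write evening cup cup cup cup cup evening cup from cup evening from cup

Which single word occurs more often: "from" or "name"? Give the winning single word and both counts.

"from" (10 vs 4)

"from": 10 occurrences
"name": 4 occurrences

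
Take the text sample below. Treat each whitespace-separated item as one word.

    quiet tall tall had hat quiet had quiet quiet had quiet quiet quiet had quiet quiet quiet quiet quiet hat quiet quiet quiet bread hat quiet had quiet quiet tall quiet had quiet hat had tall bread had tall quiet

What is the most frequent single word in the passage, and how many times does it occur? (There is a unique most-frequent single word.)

Unigram frequencies (highest first):
  quiet: 21
  had: 8
  tall: 5
  hat: 4
  bread: 2

"quiet", 21 times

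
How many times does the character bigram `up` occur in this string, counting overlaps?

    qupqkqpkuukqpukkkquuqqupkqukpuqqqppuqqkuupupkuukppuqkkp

Sliding a length-2 window over the 55 characters (54 positions):
  position 2–3: up
  position 23–24: up
  position 41–42: up
  position 43–44: up

4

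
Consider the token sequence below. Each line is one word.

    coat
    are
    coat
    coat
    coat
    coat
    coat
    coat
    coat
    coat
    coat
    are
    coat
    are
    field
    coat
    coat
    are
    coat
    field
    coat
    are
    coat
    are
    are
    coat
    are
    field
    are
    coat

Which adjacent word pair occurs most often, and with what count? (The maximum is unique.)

"coat coat", 9 times

Bigram frequencies (highest first):
  coat coat: 9
  coat are: 7
  are coat: 6
  are field: 2
  field coat: 2
  coat field: 1
  … (2 more, each ≤ 1)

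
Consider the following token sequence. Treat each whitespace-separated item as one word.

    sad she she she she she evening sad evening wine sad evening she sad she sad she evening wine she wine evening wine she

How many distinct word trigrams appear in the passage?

18

24 tokens → 22 trigram windows in total.
Repeated trigrams (each contributes count−1 duplicates):
  she she she: 3
  evening wine she: 2
  she sad she: 2
4 duplicate windows → 22 − 4 = 18 distinct.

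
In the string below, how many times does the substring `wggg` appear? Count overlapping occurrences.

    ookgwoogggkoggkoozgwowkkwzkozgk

Sliding a length-4 window over the 31 characters (28 positions):
  (no match at any position)

0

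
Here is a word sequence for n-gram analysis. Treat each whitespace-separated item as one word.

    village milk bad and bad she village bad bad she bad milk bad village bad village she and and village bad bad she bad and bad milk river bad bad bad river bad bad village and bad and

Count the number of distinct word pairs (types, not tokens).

38 tokens → 37 bigram windows in total.
Repeated bigrams (each contributes count−1 duplicates):
  bad bad: 5
  and bad: 3
  bad and: 3
  bad she: 3
  bad village: 3
  village bad: 3
  bad milk: 2
  milk bad: 2
  … (2 more repeated)
18 duplicate windows → 37 − 18 = 19 distinct.

19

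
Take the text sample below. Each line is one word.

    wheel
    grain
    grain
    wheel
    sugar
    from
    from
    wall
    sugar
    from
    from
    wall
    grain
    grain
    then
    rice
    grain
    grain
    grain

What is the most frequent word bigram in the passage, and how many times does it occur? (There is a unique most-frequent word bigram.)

"grain grain", 4 times

Bigram frequencies (highest first):
  grain grain: 4
  sugar from: 2
  from from: 2
  from wall: 2
  wheel grain: 1
  grain wheel: 1
  … (6 more, each ≤ 1)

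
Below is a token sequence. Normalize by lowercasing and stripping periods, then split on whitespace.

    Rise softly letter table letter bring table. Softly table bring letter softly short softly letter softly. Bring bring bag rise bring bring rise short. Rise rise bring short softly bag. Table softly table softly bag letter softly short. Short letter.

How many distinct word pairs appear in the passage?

40 tokens → 39 bigram windows in total.
Repeated bigrams (each contributes count−1 duplicates):
  letter softly: 3
  table softly: 3
  bring bring: 2
  rise bring: 2
  short softly: 2
  softly bag: 2
  softly letter: 2
  softly short: 2
  … (1 more repeated)
11 duplicate windows → 39 − 11 = 28 distinct.

28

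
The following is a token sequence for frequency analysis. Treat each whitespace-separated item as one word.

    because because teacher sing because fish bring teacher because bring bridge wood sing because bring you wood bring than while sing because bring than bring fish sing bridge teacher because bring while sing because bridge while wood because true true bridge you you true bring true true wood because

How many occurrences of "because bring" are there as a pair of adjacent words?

Scanning the 48 overlapping bigram windows for "because bring":
  position 9–10: because bring
  position 14–15: because bring
  position 22–23: because bring
  position 30–31: because bring

4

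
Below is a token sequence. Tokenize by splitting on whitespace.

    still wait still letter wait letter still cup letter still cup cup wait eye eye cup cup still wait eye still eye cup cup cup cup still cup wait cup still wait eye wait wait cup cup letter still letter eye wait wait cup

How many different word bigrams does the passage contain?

20

44 tokens → 43 bigram windows in total.
Repeated bigrams (each contributes count−1 duplicates):
  cup cup: 6
  cup still: 3
  letter still: 3
  still cup: 3
  still wait: 3
  wait cup: 3
  wait eye: 3
  cup letter: 2
  … (5 more repeated)
23 duplicate windows → 43 − 23 = 20 distinct.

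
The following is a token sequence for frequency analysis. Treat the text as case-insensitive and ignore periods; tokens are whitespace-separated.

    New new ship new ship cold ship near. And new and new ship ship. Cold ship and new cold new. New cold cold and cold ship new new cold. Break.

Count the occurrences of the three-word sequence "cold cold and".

1

Scanning the 28 overlapping trigram windows for "cold cold and":
  position 22–24: cold cold and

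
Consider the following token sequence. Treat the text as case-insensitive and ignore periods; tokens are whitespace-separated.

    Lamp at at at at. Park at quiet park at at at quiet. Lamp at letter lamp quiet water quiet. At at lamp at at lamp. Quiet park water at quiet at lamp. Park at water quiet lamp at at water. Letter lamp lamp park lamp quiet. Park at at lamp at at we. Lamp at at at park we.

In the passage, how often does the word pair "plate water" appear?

0

Scanning the 59 overlapping bigram windows for "plate water":
  (none found)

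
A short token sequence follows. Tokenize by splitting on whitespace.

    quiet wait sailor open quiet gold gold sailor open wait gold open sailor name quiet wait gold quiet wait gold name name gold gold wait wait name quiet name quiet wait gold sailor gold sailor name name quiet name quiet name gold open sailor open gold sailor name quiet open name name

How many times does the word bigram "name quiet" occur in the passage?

6

Scanning the 51 overlapping bigram windows for "name quiet":
  position 14–15: name quiet
  position 27–28: name quiet
  position 29–30: name quiet
  position 37–38: name quiet
  position 39–40: name quiet
  position 48–49: name quiet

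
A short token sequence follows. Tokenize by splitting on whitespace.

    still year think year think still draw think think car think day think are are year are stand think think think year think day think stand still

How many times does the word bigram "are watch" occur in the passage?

Scanning the 26 overlapping bigram windows for "are watch":
  (none found)

0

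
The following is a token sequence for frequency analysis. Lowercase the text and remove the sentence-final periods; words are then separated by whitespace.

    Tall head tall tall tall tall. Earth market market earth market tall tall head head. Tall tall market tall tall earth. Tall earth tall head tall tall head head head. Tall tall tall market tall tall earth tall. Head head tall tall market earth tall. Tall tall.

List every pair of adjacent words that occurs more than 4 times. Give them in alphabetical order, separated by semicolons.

Bigram counts meeting the condition (more than 4 times):
  head tall: 5
  tall head: 5
  tall tall: 13

head tall; tall head; tall tall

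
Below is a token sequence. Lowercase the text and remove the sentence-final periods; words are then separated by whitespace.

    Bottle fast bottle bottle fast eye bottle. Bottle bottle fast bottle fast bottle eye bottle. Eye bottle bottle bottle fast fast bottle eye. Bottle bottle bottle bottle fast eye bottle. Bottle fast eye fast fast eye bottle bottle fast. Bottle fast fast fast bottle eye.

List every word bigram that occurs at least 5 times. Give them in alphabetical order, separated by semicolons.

Bigram counts meeting the condition (at least 5 times):
  bottle bottle: 10
  bottle fast: 9
  eye bottle: 6
  fast bottle: 6

bottle bottle; bottle fast; eye bottle; fast bottle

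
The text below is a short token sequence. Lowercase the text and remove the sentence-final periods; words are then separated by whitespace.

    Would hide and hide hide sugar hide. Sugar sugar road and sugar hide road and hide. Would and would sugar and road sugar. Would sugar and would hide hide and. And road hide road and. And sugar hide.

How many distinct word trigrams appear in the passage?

38 tokens → 36 trigram windows in total.
Repeated trigrams (each contributes count−1 duplicates):
  and sugar hide: 2
  hide road and: 2
  would sugar and: 2
3 duplicate windows → 36 − 3 = 33 distinct.

33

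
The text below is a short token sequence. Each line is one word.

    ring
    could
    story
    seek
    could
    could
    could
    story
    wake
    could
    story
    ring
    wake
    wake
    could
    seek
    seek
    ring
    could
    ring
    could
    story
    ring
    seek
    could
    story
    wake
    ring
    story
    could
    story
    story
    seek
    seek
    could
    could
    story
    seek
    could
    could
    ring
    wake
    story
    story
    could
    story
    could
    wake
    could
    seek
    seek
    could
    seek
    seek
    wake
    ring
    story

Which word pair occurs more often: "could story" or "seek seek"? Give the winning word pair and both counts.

"could story" (8 vs 4)

"could story": 8 occurrences
"seek seek": 4 occurrences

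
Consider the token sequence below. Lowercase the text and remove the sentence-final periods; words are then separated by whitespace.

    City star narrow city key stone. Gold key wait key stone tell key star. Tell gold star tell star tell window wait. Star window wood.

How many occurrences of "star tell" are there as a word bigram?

3

Scanning the 24 overlapping bigram windows for "star tell":
  position 14–15: star tell
  position 17–18: star tell
  position 19–20: star tell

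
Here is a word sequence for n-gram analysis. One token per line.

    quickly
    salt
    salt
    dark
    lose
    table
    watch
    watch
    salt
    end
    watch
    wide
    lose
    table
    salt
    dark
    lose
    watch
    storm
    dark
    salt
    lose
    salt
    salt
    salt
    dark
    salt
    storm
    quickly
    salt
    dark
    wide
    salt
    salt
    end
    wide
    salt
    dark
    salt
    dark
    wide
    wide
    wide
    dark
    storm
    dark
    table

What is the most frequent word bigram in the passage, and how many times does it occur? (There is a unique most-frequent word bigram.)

Bigram frequencies (highest first):
  salt dark: 6
  salt salt: 4
  dark salt: 3
  quickly salt: 2
  dark lose: 2
  lose table: 2
  … (22 more, each ≤ 2)

"salt dark", 6 times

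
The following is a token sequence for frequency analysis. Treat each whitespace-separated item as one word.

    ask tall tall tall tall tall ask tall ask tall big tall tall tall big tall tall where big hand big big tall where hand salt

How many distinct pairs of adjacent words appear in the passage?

26 tokens → 25 bigram windows in total.
Repeated bigrams (each contributes count−1 duplicates):
  tall tall: 7
  ask tall: 3
  big tall: 3
  tall ask: 2
  tall big: 2
  tall where: 2
13 duplicate windows → 25 − 13 = 12 distinct.

12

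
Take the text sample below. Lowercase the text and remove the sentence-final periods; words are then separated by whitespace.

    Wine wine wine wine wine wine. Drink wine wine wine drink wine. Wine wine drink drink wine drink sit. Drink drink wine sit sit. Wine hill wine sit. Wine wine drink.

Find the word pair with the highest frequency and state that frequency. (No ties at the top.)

"wine wine", 10 times

Bigram frequencies (highest first):
  wine wine: 10
  wine drink: 5
  drink wine: 4
  drink drink: 2
  wine sit: 2
  sit wine: 2
  … (5 more, each ≤ 1)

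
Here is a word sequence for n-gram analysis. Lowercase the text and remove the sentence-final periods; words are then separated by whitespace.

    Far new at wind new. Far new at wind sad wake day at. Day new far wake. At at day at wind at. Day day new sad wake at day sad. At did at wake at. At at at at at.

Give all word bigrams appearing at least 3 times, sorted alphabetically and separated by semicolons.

at at; at day; at wind; wake at

Bigram counts meeting the condition (at least 3 times):
  at at: 6
  at day: 4
  at wind: 3
  wake at: 3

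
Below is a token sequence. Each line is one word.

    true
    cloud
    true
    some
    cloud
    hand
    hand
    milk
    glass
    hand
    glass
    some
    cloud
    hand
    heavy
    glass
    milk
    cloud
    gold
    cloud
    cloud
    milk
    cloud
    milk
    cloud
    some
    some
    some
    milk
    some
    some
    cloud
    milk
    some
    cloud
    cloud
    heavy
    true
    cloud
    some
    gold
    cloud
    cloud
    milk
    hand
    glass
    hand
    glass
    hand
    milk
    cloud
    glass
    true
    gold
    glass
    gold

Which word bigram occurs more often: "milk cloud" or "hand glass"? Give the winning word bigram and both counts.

"milk cloud" (4 vs 3)

"milk cloud": 4 occurrences
"hand glass": 3 occurrences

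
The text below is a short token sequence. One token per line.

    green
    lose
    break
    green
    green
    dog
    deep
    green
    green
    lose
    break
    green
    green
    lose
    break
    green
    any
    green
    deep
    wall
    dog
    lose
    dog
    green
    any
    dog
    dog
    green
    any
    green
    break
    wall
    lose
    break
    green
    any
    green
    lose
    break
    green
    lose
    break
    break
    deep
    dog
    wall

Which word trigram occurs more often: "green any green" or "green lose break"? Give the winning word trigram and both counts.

"green lose break" (5 vs 3)

"green any green": 3 occurrences
"green lose break": 5 occurrences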